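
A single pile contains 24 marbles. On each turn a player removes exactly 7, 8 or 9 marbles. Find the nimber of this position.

Grundy values for subtraction set {7, 8, 9}:
k:     0  1  2  3  4  5  6  7  8  9 10 11 12 13 14 15 16 17 18 19 20 21 22 23 24
g(k):  0  0  0  0  0  0  0  1  1  1  1  1  1  1  2  2  0  0  0  0  0  0  0  1  1
So g(24) = 1.

1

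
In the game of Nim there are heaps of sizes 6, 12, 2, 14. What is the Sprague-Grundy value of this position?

Bitwise XOR of the heap sizes:
  0110  (6)
  1100  (12)
  0010  (2)
  1110  (14)
  ----
  0110  (6)

6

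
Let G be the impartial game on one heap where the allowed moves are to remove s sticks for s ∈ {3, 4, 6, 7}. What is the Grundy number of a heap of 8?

Build the Grundy sequence with g(k) = mex{g(k−s) : s ∈ {3, 4, 6, 7}, s ≤ k}:
g(0) = mex{} = 0
g(1) = mex{} = 0
g(2) = mex{} = 0
g(3) = mex{0} = 1
g(4) = mex{0} = 1
g(5) = mex{0} = 1
g(6) = mex{0,1} = 2
g(7) = mex{0,1} = 2
g(8) = mex{0,1} = 2
So g(8) = 2.

2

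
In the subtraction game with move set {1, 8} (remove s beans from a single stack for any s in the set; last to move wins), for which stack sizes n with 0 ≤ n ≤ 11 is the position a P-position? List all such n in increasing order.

0, 2, 4, 6, 9, 11

Compute g(0), g(1), … for moves {1, 8}:
g(0) = mex{} = 0
g(1) = mex{0} = 1
g(2) = mex{1} = 0
g(3) = mex{0} = 1
g(4) = mex{1} = 0
g(5) = mex{0} = 1
g(6) = mex{1} = 0
g(7) = mex{0} = 1
g(8) = mex{0,1} = 2
g(9) = mex{1,2} = 0
g(10) = mex{0} = 1
g(11) = mex{1} = 0
The P-positions (g = 0) in 0..11 are 0, 2, 4, 6, 9, 11.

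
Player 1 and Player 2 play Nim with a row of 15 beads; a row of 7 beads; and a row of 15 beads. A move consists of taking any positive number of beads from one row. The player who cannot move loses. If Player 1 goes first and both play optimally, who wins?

Player 1 wins

In binary:
  1111  (15)
  0111  (7)
  1111  (15)
  ----
  0111  (7)
The nim-sum is 7 ≠ 0, so this is an N-position: the player to move can win; Player 1 has a winning move.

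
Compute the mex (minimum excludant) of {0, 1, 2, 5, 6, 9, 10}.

3

The values 0, 1, 2 are all present; 3 is the first non-negative integer missing from the set.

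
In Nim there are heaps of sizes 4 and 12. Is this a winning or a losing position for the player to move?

Winning position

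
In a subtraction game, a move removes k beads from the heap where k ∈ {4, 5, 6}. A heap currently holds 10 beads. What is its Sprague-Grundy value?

0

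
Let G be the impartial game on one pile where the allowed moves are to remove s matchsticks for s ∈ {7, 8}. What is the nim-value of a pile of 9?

Build the Grundy sequence with g(k) = mex{g(k−s) : s ∈ {7, 8}, s ≤ k}:
g(0) = mex{} = 0
g(1) = mex{} = 0
g(2) = mex{} = 0
g(3) = mex{} = 0
g(4) = mex{} = 0
g(5) = mex{} = 0
g(6) = mex{} = 0
g(7) = mex{0} = 1
g(8) = mex{0} = 1
g(9) = mex{0} = 1
So g(9) = 1.

1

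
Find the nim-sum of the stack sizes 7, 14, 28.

Compute the nim-sum pairwise:
7 ⊕ 14 = 9
9 ⊕ 28 = 21

21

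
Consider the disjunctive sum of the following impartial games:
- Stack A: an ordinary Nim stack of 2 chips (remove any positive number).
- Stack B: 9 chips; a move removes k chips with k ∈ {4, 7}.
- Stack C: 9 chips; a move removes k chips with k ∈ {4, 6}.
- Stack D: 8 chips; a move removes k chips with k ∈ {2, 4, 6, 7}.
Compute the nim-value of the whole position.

Stack A is a plain Nim stack of size 2, so its Grundy value is 2.
For stack B, compute g(0), g(1), … with moves {4, 7}:
k:     0  1  2  3  4  5  6  7  8  9
g(k):  0  0  0  0  1  1  1  1  2  2
So g(9) = 2.
Grundy values for stack C (subtraction set {4, 6}):
g(0) = mex{} = 0
g(1) = mex{} = 0
g(2) = mex{} = 0
g(3) = mex{} = 0
g(4) = mex{0} = 1
g(5) = mex{0} = 1
g(6) = mex{0} = 1
g(7) = mex{0} = 1
g(8) = mex{0,1} = 2
g(9) = mex{0,1} = 2
So g(9) = 2.
For stack D, compute g(0), g(1), … with moves {2, 4, 6, 7}:
g(0) = mex{} = 0
g(1) = mex{} = 0
g(2) = mex{0} = 1
g(3) = mex{0} = 1
g(4) = mex{0,1} = 2
g(5) = mex{0,1} = 2
g(6) = mex{0,1,2} = 3
g(7) = mex{0,1,2} = 3
g(8) = mex{0,1,2,3} = 4
So g(8) = 4.
By the Sprague-Grundy theorem, the Grundy value of a sum of independent games is the XOR of the component values.
Combined value = 2 ⊕ 2 ⊕ 2 ⊕ 4 = 6.

6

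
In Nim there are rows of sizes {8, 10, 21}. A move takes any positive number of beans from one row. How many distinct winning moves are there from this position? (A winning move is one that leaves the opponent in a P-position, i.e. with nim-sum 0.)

Compute the nim-sum pairwise:
8 ⊕ 10 = 2
2 ⊕ 21 = 23
The overall nim-sum is X = 23. A row of size p has a winning move iff p XOR X < p (reduce it to p XOR X).
  8: 8 XOR 23 = 31 ≥ 8 — no move.
  10: 10 XOR 23 = 29 ≥ 10 — no move.
  21: 21 XOR 23 = 2 < 21 — winning move (to 2).
That gives 1 winning move.

1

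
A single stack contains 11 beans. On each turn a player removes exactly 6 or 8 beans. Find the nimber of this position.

Build the Grundy sequence with g(k) = mex{g(k−s) : s ∈ {6, 8}, s ≤ k}:
g(0) = mex{} = 0
g(1) = mex{} = 0
g(2) = mex{} = 0
g(3) = mex{} = 0
g(4) = mex{} = 0
g(5) = mex{} = 0
g(6) = mex{0} = 1
g(7) = mex{0} = 1
g(8) = mex{0} = 1
g(9) = mex{0} = 1
g(10) = mex{0} = 1
g(11) = mex{0} = 1
So g(11) = 1.

1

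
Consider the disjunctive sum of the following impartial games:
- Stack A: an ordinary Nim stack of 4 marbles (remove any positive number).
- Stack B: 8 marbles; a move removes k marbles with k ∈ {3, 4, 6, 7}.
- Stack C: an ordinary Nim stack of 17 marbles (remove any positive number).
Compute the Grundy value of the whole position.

23

Stack A is a plain Nim stack of size 4, so its Grundy value is 4.
Grundy values for stack B (subtraction set {3, 4, 6, 7}):
k:     0  1  2  3  4  5  6  7  8
g(k):  0  0  0  1  1  1  2  2  2
So g(8) = 2.
Stack C is a plain Nim stack of size 17, so its Grundy value is 17.
The value of a disjunctive sum is the nim-sum of the parts.
Combined value = 4 XOR 2 XOR 17 = 23.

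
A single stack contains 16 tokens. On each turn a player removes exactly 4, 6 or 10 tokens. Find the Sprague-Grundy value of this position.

Build the Grundy sequence with g(k) = mex{g(k−s) : s ∈ {4, 6, 10}, s ≤ k}:
k:     0  1  2  3  4  5  6  7  8  9 10 11 12 13 14 15 16
g(k):  0  0  0  0  1  1  1  1  2  2  2  2  3  3  0  0  0
So g(16) = 0.

0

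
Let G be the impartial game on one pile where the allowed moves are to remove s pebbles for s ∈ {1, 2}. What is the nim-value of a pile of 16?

Build the Grundy sequence with g(k) = mex{g(k−s) : s ∈ {1, 2}, s ≤ k}:
k:     0  1  2  3  4  5  6  7  8  9 10 11 12 13 14 15 16
g(k):  0  1  2  0  1  2  0  1  2  0  1  2  0  1  2  0  1
So g(16) = 1.

1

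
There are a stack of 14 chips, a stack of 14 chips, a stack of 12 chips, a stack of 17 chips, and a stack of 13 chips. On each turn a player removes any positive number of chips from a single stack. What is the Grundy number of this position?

16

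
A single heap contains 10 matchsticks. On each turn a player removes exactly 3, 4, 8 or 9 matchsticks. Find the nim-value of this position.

1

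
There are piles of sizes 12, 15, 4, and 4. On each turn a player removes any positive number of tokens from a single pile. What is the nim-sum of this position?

3

Nim-sum: 12 ^ 15 ^ 4 ^ 4 = 3.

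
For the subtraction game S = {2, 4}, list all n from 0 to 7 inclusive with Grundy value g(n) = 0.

0, 1, 6, 7

Compute g(0), g(1), … for moves {2, 4}:
g(0) = mex{} = 0
g(1) = mex{} = 0
g(2) = mex{0} = 1
g(3) = mex{0} = 1
g(4) = mex{0,1} = 2
g(5) = mex{0,1} = 2
g(6) = mex{1,2} = 0
g(7) = mex{1,2} = 0
The P-positions (g = 0) in 0..7 are 0, 1, 6, 7.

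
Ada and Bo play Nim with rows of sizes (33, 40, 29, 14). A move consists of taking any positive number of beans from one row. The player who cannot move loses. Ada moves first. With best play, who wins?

Nim-sum: 33 XOR 40 XOR 29 XOR 14 = 26.
The nim-sum is 26 ≠ 0, so this is an N-position: the player to move can win; Ada has a winning move.

Ada wins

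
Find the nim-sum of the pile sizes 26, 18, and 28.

20

Write each in binary and XOR column by column:
  11010  (26)
  10010  (18)
  11100  (28)
  -----
  10100  (20)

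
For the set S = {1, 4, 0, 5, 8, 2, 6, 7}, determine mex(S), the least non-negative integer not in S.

3

The values 0, 1, 2 are all present; 3 is the first non-negative integer missing from the set.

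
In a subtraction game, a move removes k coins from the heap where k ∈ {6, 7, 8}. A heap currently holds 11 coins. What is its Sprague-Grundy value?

1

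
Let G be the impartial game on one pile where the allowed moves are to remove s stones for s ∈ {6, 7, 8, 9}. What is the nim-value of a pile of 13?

Grundy values for subtraction set {6, 7, 8, 9}:
k:     0  1  2  3  4  5  6  7  8  9 10 11 12 13
g(k):  0  0  0  0  0  0  1  1  1  1  1  1  2  2
So g(13) = 2.

2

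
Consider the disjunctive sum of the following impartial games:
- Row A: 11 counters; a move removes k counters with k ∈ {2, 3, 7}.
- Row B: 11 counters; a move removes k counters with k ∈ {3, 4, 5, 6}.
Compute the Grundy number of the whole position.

Grundy values for row A (subtraction set {2, 3, 7}):
g(0) = mex{} = 0
g(1) = mex{} = 0
g(2) = mex{0} = 1
g(3) = mex{0} = 1
g(4) = mex{0,1} = 2
g(5) = mex{1} = 0
g(6) = mex{1,2} = 0
g(7) = mex{0,2} = 1
g(8) = mex{0} = 1
g(9) = mex{0,1} = 2
g(10) = mex{1} = 0
g(11) = mex{1,2} = 0
So g(11) = 0.
Grundy values for row B (subtraction set {3, 4, 5, 6}):
g(0) = mex{} = 0
g(1) = mex{} = 0
g(2) = mex{} = 0
g(3) = mex{0} = 1
g(4) = mex{0} = 1
g(5) = mex{0} = 1
g(6) = mex{0,1} = 2
g(7) = mex{0,1} = 2
g(8) = mex{0,1} = 2
g(9) = mex{1,2} = 0
g(10) = mex{1,2} = 0
g(11) = mex{1,2} = 0
So g(11) = 0.
The value of a disjunctive sum is the nim-sum of the parts.
Combined value = 0 ⊕ 0 = 0.

0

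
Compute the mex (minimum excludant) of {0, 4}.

0 is in the set but 1 is not, so the mex is 1.

1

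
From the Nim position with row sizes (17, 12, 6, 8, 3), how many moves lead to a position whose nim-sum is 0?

Write each in binary and XOR column by column:
  10001  (17)
  01100  (12)
  00110  (6)
  01000  (8)
  00011  (3)
  -----
  10000  (16)
The overall nim-sum is X = 16. A row of size p has a winning move iff p XOR X < p (reduce it to p XOR X).
  17: 17 XOR 16 = 1 < 17 — winning move (to 1).
  12: 12 XOR 16 = 28 ≥ 12 — no move.
  6: 6 XOR 16 = 22 ≥ 6 — no move.
  8: 8 XOR 16 = 24 ≥ 8 — no move.
  3: 3 XOR 16 = 19 ≥ 3 — no move.
That gives 1 winning move.

1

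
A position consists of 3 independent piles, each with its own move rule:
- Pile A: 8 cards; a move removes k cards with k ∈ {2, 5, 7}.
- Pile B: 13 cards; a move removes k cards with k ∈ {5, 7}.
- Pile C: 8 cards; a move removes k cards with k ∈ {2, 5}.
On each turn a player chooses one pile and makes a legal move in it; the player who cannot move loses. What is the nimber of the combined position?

Build the Grundy sequence for pile A with g(k) = mex{g(k−s) : s ∈ {2, 5, 7}, s ≤ k}:
k:     0  1  2  3  4  5  6  7  8
g(k):  0  0  1  1  0  2  1  3  2
So g(8) = 2.
Grundy values for pile B (subtraction set {5, 7}):
k:     0  1  2  3  4  5  6  7  8  9 10 11 12 13
g(k):  0  0  0  0  0  1  1  1  1  1  2  2  0  0
So g(13) = 0.
For pile C, compute g(0), g(1), … with moves {2, 5}:
k:     0  1  2  3  4  5  6  7  8
g(k):  0  0  1  1  0  2  1  0  0
So g(8) = 0.
The value of a disjunctive sum is the nim-sum of the parts.
Combined value = 2 ⊕ 0 ⊕ 0 = 2.

2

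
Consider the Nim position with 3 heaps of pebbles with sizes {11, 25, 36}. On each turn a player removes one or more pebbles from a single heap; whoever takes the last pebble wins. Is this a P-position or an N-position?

Nim-sum: 11 ^ 25 ^ 36 = 54.
The nim-sum is 54 ≠ 0, so this is an N-position: the player to move can win.

N-position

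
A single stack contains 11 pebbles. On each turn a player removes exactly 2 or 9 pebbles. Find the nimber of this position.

Compute g(0), g(1), … for moves {2, 9}:
g(0) = mex{} = 0
g(1) = mex{} = 0
g(2) = mex{0} = 1
g(3) = mex{0} = 1
g(4) = mex{1} = 0
g(5) = mex{1} = 0
g(6) = mex{0} = 1
g(7) = mex{0} = 1
g(8) = mex{1} = 0
g(9) = mex{0,1} = 2
g(10) = mex{0} = 1
g(11) = mex{1,2} = 0
So g(11) = 0.

0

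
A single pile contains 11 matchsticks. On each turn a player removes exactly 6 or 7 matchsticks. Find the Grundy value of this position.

Grundy values for subtraction set {6, 7}:
k:     0  1  2  3  4  5  6  7  8  9 10 11
g(k):  0  0  0  0  0  0  1  1  1  1  1  1
So g(11) = 1.

1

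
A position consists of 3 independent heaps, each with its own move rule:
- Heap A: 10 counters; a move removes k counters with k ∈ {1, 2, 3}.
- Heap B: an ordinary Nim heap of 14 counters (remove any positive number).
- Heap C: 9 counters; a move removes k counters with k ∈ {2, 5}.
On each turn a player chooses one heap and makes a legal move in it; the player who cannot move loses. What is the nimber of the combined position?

13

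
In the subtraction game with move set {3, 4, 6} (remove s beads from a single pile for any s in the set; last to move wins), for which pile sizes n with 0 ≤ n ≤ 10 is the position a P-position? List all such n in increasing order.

0, 1, 2, 9, 10

Compute g(0), g(1), … for moves {3, 4, 6}:
k:     0  1  2  3  4  5  6  7  8  9 10
g(k):  0  0  0  1  1  1  2  2  2  0  0
The P-positions (g = 0) in 0..10 are 0, 1, 2, 9, 10.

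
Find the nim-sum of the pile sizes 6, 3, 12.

Compute the nim-sum pairwise:
6 XOR 3 = 5
5 XOR 12 = 9

9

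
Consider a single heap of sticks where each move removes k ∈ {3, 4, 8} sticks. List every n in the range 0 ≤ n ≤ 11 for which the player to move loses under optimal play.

Build the Grundy sequence with g(k) = mex{g(k−s) : s ∈ {3, 4, 8}, s ≤ k}:
g(0) = mex{} = 0
g(1) = mex{} = 0
g(2) = mex{} = 0
g(3) = mex{0} = 1
g(4) = mex{0} = 1
g(5) = mex{0} = 1
g(6) = mex{0,1} = 2
g(7) = mex{1} = 0
g(8) = mex{0,1} = 2
g(9) = mex{0,1,2} = 3
g(10) = mex{0,2} = 1
g(11) = mex{0,1,2} = 3
The P-positions (g = 0) in 0..11 are 0, 1, 2, 7.

0, 1, 2, 7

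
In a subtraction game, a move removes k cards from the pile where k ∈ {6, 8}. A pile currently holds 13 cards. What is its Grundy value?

2

Build the Grundy sequence with g(k) = mex{g(k−s) : s ∈ {6, 8}, s ≤ k}:
g(0) = mex{} = 0
g(1) = mex{} = 0
g(2) = mex{} = 0
g(3) = mex{} = 0
g(4) = mex{} = 0
g(5) = mex{} = 0
g(6) = mex{0} = 1
g(7) = mex{0} = 1
g(8) = mex{0} = 1
g(9) = mex{0} = 1
g(10) = mex{0} = 1
g(11) = mex{0} = 1
g(12) = mex{0,1} = 2
g(13) = mex{0,1} = 2
So g(13) = 2.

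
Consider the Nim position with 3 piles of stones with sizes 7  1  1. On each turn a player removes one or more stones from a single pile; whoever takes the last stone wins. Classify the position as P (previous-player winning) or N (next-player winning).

N-position

Compute the nim-sum pairwise:
7 ^ 1 = 6
6 ^ 1 = 7
The nim-sum is 7 ≠ 0, so this is an N-position: the player to move can win.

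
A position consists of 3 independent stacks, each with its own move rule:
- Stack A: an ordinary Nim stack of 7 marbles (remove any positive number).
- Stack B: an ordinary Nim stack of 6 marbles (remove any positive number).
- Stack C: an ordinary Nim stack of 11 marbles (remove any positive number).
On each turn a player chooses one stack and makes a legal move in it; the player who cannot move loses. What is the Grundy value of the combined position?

10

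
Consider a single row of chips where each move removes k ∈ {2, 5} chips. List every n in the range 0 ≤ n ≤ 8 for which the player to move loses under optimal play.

0, 1, 4, 7, 8

Build the Grundy sequence with g(k) = mex{g(k−s) : s ∈ {2, 5}, s ≤ k}:
g(0) = mex{} = 0
g(1) = mex{} = 0
g(2) = mex{0} = 1
g(3) = mex{0} = 1
g(4) = mex{1} = 0
g(5) = mex{0,1} = 2
g(6) = mex{0} = 1
g(7) = mex{1,2} = 0
g(8) = mex{1} = 0
The P-positions (g = 0) in 0..8 are 0, 1, 4, 7, 8.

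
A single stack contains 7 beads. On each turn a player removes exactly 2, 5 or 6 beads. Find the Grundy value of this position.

3

Compute g(0), g(1), … for moves {2, 5, 6}:
g(0) = mex{} = 0
g(1) = mex{} = 0
g(2) = mex{0} = 1
g(3) = mex{0} = 1
g(4) = mex{1} = 0
g(5) = mex{0,1} = 2
g(6) = mex{0} = 1
g(7) = mex{0,1,2} = 3
So g(7) = 3.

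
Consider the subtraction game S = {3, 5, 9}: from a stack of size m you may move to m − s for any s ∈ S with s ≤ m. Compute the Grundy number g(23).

1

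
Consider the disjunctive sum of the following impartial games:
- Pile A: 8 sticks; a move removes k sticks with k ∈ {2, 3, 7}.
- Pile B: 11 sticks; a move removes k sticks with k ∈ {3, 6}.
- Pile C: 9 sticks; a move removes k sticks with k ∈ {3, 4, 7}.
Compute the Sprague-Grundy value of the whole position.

Grundy values for pile A (subtraction set {2, 3, 7}):
g(0) = mex{} = 0
g(1) = mex{} = 0
g(2) = mex{0} = 1
g(3) = mex{0} = 1
g(4) = mex{0,1} = 2
g(5) = mex{1} = 0
g(6) = mex{1,2} = 0
g(7) = mex{0,2} = 1
g(8) = mex{0} = 1
So g(8) = 1.
Build the Grundy sequence for pile B with g(k) = mex{g(k−s) : s ∈ {3, 6}, s ≤ k}:
g(0) = mex{} = 0
g(1) = mex{} = 0
g(2) = mex{} = 0
g(3) = mex{0} = 1
g(4) = mex{0} = 1
g(5) = mex{0} = 1
g(6) = mex{0,1} = 2
g(7) = mex{0,1} = 2
g(8) = mex{0,1} = 2
g(9) = mex{1,2} = 0
g(10) = mex{1,2} = 0
g(11) = mex{1,2} = 0
So g(11) = 0.
For pile C, compute g(0), g(1), … with moves {3, 4, 7}:
g(0) = mex{} = 0
g(1) = mex{} = 0
g(2) = mex{} = 0
g(3) = mex{0} = 1
g(4) = mex{0} = 1
g(5) = mex{0} = 1
g(6) = mex{0,1} = 2
g(7) = mex{0,1} = 2
g(8) = mex{0,1} = 2
g(9) = mex{0,1,2} = 3
So g(9) = 3.
By the Sprague-Grundy theorem, the Grundy value of a sum of independent games is the XOR of the component values.
Combined value = 1 ⊕ 0 ⊕ 3 = 2.

2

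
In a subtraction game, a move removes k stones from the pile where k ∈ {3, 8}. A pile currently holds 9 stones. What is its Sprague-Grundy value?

Grundy values for subtraction set {3, 8}:
k:     0  1  2  3  4  5  6  7  8  9
g(k):  0  0  0  1  1  1  0  0  2  1
So g(9) = 1.

1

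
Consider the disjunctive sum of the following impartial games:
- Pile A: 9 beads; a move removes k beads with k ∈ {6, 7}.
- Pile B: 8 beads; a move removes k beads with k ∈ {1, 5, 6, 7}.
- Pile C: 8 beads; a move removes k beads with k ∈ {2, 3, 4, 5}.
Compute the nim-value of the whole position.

Build the Grundy sequence for pile A with g(k) = mex{g(k−s) : s ∈ {6, 7}, s ≤ k}:
g(0) = mex{} = 0
g(1) = mex{} = 0
g(2) = mex{} = 0
g(3) = mex{} = 0
g(4) = mex{} = 0
g(5) = mex{} = 0
g(6) = mex{0} = 1
g(7) = mex{0} = 1
g(8) = mex{0} = 1
g(9) = mex{0} = 1
So g(9) = 1.
Grundy values for pile B (subtraction set {1, 5, 6, 7}):
g(0) = mex{} = 0
g(1) = mex{0} = 1
g(2) = mex{1} = 0
g(3) = mex{0} = 1
g(4) = mex{1} = 0
g(5) = mex{0} = 1
g(6) = mex{0,1} = 2
g(7) = mex{0,1,2} = 3
g(8) = mex{0,1,3} = 2
So g(8) = 2.
Grundy values for pile C (subtraction set {2, 3, 4, 5}):
g(0) = mex{} = 0
g(1) = mex{} = 0
g(2) = mex{0} = 1
g(3) = mex{0} = 1
g(4) = mex{0,1} = 2
g(5) = mex{0,1} = 2
g(6) = mex{0,1,2} = 3
g(7) = mex{1,2} = 0
g(8) = mex{1,2,3} = 0
So g(8) = 0.
The value of a disjunctive sum is the nim-sum of the parts.
Combined value = 1 XOR 2 XOR 0 = 3.

3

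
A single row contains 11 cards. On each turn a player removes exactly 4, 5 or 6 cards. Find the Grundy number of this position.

0

Compute g(0), g(1), … for moves {4, 5, 6}:
k:     0  1  2  3  4  5  6  7  8  9 10 11
g(k):  0  0  0  0  1  1  1  1  2  2  0  0
So g(11) = 0.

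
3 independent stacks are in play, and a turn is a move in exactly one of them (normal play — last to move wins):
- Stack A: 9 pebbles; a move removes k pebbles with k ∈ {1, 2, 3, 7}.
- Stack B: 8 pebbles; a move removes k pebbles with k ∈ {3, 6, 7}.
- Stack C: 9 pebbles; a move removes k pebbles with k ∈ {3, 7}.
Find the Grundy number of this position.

Grundy values for stack A (subtraction set {1, 2, 3, 7}):
g(0) = mex{} = 0
g(1) = mex{0} = 1
g(2) = mex{0,1} = 2
g(3) = mex{0,1,2} = 3
g(4) = mex{1,2,3} = 0
g(5) = mex{0,2,3} = 1
g(6) = mex{0,1,3} = 2
g(7) = mex{0,1,2} = 3
g(8) = mex{1,2,3} = 0
g(9) = mex{0,2,3} = 1
So g(9) = 1.
For stack B, compute g(0), g(1), … with moves {3, 6, 7}:
k:     0  1  2  3  4  5  6  7  8
g(k):  0  0  0  1  1  1  2  2  2
So g(8) = 2.
Build the Grundy sequence for stack C with g(k) = mex{g(k−s) : s ∈ {3, 7}, s ≤ k}:
k:     0  1  2  3  4  5  6  7  8  9
g(k):  0  0  0  1  1  1  0  2  2  1
So g(9) = 1.
By the Sprague-Grundy theorem, the Grundy value of a sum of independent games is the XOR of the component values.
Combined value = 1 ⊕ 2 ⊕ 1 = 2.

2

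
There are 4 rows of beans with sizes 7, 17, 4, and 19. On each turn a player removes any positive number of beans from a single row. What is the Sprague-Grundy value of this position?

1

Nim-sum: 7 ⊕ 17 ⊕ 4 ⊕ 19 = 1.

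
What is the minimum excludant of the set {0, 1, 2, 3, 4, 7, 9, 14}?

The values 0, 1, 2, 3, 4 are all present; 5 is the first non-negative integer missing from the set.

5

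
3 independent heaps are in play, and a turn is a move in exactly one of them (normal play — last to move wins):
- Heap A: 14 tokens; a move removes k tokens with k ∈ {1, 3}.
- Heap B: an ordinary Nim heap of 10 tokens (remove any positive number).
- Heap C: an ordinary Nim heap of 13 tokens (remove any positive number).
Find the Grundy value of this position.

Grundy values for heap A (subtraction set {1, 3}):
k:     0  1  2  3  4  5  6  7  8  9 10 11 12 13 14
g(k):  0  1  0  1  0  1  0  1  0  1  0  1  0  1  0
So g(14) = 0.
Heap B is a plain Nim heap of size 10, so its Grundy value is 10.
Heap C is a plain Nim heap of size 13, so its Grundy value is 13.
By the Sprague-Grundy theorem, the Grundy value of a sum of independent games is the XOR of the component values.
Combined value = 0 ⊕ 10 ⊕ 13 = 7.

7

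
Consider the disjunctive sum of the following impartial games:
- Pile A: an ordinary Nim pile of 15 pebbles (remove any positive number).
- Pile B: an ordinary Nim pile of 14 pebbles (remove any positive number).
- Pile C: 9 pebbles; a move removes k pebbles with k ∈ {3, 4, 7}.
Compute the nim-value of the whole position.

Pile A is a plain Nim pile of size 15, so its Grundy value is 15.
Pile B is a plain Nim pile of size 14, so its Grundy value is 14.
Grundy values for pile C (subtraction set {3, 4, 7}):
g(0) = mex{} = 0
g(1) = mex{} = 0
g(2) = mex{} = 0
g(3) = mex{0} = 1
g(4) = mex{0} = 1
g(5) = mex{0} = 1
g(6) = mex{0,1} = 2
g(7) = mex{0,1} = 2
g(8) = mex{0,1} = 2
g(9) = mex{0,1,2} = 3
So g(9) = 3.
By the Sprague-Grundy theorem, the Grundy value of a sum of independent games is the XOR of the component values.
Combined value = 15 XOR 14 XOR 3 = 2.

2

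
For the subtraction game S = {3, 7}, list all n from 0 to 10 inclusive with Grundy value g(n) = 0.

0, 1, 2, 6, 10

Grundy values for subtraction set {3, 7}:
k:     0  1  2  3  4  5  6  7  8  9 10
g(k):  0  0  0  1  1  1  0  2  2  1  0
The P-positions (g = 0) in 0..10 are 0, 1, 2, 6, 10.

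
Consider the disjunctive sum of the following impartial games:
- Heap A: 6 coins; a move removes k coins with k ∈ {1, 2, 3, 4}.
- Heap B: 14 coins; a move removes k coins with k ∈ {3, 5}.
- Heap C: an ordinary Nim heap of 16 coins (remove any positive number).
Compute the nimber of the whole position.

19

For heap A, compute g(0), g(1), … with moves {1, 2, 3, 4}:
g(0) = mex{} = 0
g(1) = mex{0} = 1
g(2) = mex{0,1} = 2
g(3) = mex{0,1,2} = 3
g(4) = mex{0,1,2,3} = 4
g(5) = mex{1,2,3,4} = 0
g(6) = mex{0,2,3,4} = 1
So g(6) = 1.
For heap B, compute g(0), g(1), … with moves {3, 5}:
g(0) = mex{} = 0
g(1) = mex{} = 0
g(2) = mex{} = 0
g(3) = mex{0} = 1
g(4) = mex{0} = 1
g(5) = mex{0} = 1
g(6) = mex{0,1} = 2
g(7) = mex{0,1} = 2
g(8) = mex{1} = 0
g(9) = mex{1,2} = 0
g(10) = mex{1,2} = 0
g(11) = mex{0,2} = 1
g(12) = mex{0,2} = 1
g(13) = mex{0} = 1
g(14) = mex{0,1} = 2
So g(14) = 2.
Heap C is a plain Nim heap of size 16, so its Grundy value is 16.
By the Sprague-Grundy theorem, the Grundy value of a sum of independent games is the XOR of the component values.
Combined value = 1 XOR 2 XOR 16 = 19.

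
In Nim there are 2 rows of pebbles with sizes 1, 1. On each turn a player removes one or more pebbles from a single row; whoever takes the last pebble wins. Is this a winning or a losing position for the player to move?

Write each in binary and XOR column by column:
  1  (1)
  1  (1)
  -
  0  (0)
The nim-sum is 0, so this is a P-position: the player to move is in a losing position under optimal play.

Losing position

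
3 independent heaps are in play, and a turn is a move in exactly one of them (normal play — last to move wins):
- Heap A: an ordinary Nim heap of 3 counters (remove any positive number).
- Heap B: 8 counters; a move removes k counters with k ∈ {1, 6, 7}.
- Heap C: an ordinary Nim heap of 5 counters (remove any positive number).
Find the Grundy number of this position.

4

Heap A is a plain Nim heap of size 3, so its Grundy value is 3.
For heap B, compute g(0), g(1), … with moves {1, 6, 7}:
g(0) = mex{} = 0
g(1) = mex{0} = 1
g(2) = mex{1} = 0
g(3) = mex{0} = 1
g(4) = mex{1} = 0
g(5) = mex{0} = 1
g(6) = mex{0,1} = 2
g(7) = mex{0,1,2} = 3
g(8) = mex{0,1,3} = 2
So g(8) = 2.
Heap C is a plain Nim heap of size 5, so its Grundy value is 5.
By the Sprague-Grundy theorem, the Grundy value of a sum of independent games is the XOR of the component values.
Combined value = 3 ⊕ 2 ⊕ 5 = 4.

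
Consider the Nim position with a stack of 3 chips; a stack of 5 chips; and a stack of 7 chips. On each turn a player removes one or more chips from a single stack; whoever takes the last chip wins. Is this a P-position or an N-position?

N-position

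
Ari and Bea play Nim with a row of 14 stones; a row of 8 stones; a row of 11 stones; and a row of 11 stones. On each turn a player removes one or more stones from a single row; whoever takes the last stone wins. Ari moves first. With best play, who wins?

Ari wins

Write each in binary and XOR column by column:
  1110  (14)
  1000  (8)
  1011  (11)
  1011  (11)
  ----
  0110  (6)
The nim-sum is 6 ≠ 0, so this is an N-position: the player to move can win; Ari has a winning move.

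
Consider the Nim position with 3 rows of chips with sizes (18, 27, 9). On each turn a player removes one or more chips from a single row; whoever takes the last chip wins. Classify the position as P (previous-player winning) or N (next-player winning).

P-position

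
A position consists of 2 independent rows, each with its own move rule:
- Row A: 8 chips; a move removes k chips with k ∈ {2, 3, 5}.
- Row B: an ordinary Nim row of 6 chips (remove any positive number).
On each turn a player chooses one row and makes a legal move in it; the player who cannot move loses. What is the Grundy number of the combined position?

6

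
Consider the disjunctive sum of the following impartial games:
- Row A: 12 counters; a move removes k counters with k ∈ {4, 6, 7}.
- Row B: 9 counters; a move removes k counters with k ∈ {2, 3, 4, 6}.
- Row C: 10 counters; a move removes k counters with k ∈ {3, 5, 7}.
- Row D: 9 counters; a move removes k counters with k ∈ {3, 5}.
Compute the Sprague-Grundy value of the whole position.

For row A, compute g(0), g(1), … with moves {4, 6, 7}:
g(0) = mex{} = 0
g(1) = mex{} = 0
g(2) = mex{} = 0
g(3) = mex{} = 0
g(4) = mex{0} = 1
g(5) = mex{0} = 1
g(6) = mex{0} = 1
g(7) = mex{0} = 1
g(8) = mex{0,1} = 2
g(9) = mex{0,1} = 2
g(10) = mex{0,1} = 2
g(11) = mex{1} = 0
g(12) = mex{1,2} = 0
So g(12) = 0.
Build the Grundy sequence for row B with g(k) = mex{g(k−s) : s ∈ {2, 3, 4, 6}, s ≤ k}:
g(0) = mex{} = 0
g(1) = mex{} = 0
g(2) = mex{0} = 1
g(3) = mex{0} = 1
g(4) = mex{0,1} = 2
g(5) = mex{0,1} = 2
g(6) = mex{0,1,2} = 3
g(7) = mex{0,1,2} = 3
g(8) = mex{1,2,3} = 0
g(9) = mex{1,2,3} = 0
So g(9) = 0.
Grundy values for row C (subtraction set {3, 5, 7}):
g(0) = mex{} = 0
g(1) = mex{} = 0
g(2) = mex{} = 0
g(3) = mex{0} = 1
g(4) = mex{0} = 1
g(5) = mex{0} = 1
g(6) = mex{0,1} = 2
g(7) = mex{0,1} = 2
g(8) = mex{0,1} = 2
g(9) = mex{0,1,2} = 3
g(10) = mex{1,2} = 0
So g(10) = 0.
Grundy values for row D (subtraction set {3, 5}):
k:     0  1  2  3  4  5  6  7  8  9
g(k):  0  0  0  1  1  1  2  2  0  0
So g(9) = 0.
The value of a disjunctive sum is the nim-sum of the parts.
Combined value = 0 ⊕ 0 ⊕ 0 ⊕ 0 = 0.

0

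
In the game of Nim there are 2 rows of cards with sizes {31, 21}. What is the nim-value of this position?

10

Bitwise XOR of the heap sizes:
  11111  (31)
  10101  (21)
  -----
  01010  (10)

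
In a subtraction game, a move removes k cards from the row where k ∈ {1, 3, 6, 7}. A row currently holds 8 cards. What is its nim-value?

Compute g(0), g(1), … for moves {1, 3, 6, 7}:
g(0) = mex{} = 0
g(1) = mex{0} = 1
g(2) = mex{1} = 0
g(3) = mex{0} = 1
g(4) = mex{1} = 0
g(5) = mex{0} = 1
g(6) = mex{0,1} = 2
g(7) = mex{0,1,2} = 3
g(8) = mex{0,1,3} = 2
So g(8) = 2.

2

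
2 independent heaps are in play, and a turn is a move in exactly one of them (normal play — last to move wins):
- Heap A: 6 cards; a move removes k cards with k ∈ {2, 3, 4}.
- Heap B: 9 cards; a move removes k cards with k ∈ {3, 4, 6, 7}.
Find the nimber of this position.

3

Build the Grundy sequence for heap A with g(k) = mex{g(k−s) : s ∈ {2, 3, 4}, s ≤ k}:
k:     0  1  2  3  4  5  6
g(k):  0  0  1  1  2  2  0
So g(6) = 0.
Build the Grundy sequence for heap B with g(k) = mex{g(k−s) : s ∈ {3, 4, 6, 7}, s ≤ k}:
k:     0  1  2  3  4  5  6  7  8  9
g(k):  0  0  0  1  1  1  2  2  2  3
So g(9) = 3.
The value of a disjunctive sum is the nim-sum of the parts.
Combined value = 0 ⊕ 3 = 3.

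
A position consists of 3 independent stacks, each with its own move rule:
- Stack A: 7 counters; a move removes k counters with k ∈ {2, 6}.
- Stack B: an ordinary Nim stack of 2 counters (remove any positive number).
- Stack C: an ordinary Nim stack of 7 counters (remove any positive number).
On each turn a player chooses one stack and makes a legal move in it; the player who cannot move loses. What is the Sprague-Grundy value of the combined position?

4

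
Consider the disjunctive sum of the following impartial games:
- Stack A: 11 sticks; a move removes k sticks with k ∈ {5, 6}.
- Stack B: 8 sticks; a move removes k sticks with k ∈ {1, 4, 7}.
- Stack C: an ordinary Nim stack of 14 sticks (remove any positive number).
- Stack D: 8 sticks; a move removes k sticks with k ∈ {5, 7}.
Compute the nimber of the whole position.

15

Grundy values for stack A (subtraction set {5, 6}):
k:     0  1  2  3  4  5  6  7  8  9 10 11
g(k):  0  0  0  0  0  1  1  1  1  1  2  0
So g(11) = 0.
Grundy values for stack B (subtraction set {1, 4, 7}):
k:     0  1  2  3  4  5  6  7  8
g(k):  0  1  0  1  2  0  1  2  0
So g(8) = 0.
Stack C is a plain Nim stack of size 14, so its Grundy value is 14.
For stack D, compute g(0), g(1), … with moves {5, 7}:
g(0) = mex{} = 0
g(1) = mex{} = 0
g(2) = mex{} = 0
g(3) = mex{} = 0
g(4) = mex{} = 0
g(5) = mex{0} = 1
g(6) = mex{0} = 1
g(7) = mex{0} = 1
g(8) = mex{0} = 1
So g(8) = 1.
The value of a disjunctive sum is the nim-sum of the parts.
Combined value = 0 ⊕ 0 ⊕ 14 ⊕ 1 = 15.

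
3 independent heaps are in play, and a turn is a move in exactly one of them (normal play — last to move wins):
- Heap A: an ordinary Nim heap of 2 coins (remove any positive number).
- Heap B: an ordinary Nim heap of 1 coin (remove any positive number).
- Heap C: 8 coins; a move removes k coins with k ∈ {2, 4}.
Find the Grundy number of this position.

Heap A is a plain Nim heap of size 2, so its Grundy value is 2.
Heap B is a plain Nim heap of size 1, so its Grundy value is 1.
Build the Grundy sequence for heap C with g(k) = mex{g(k−s) : s ∈ {2, 4}, s ≤ k}:
k:     0  1  2  3  4  5  6  7  8
g(k):  0  0  1  1  2  2  0  0  1
So g(8) = 1.
By the Sprague-Grundy theorem, the Grundy value of a sum of independent games is the XOR of the component values.
Combined value = 2 XOR 1 XOR 1 = 2.

2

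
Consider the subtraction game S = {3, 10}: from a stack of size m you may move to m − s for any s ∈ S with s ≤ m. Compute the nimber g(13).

0

Build the Grundy sequence with g(k) = mex{g(k−s) : s ∈ {3, 10}, s ≤ k}:
g(0) = mex{} = 0
g(1) = mex{} = 0
g(2) = mex{} = 0
g(3) = mex{0} = 1
g(4) = mex{0} = 1
g(5) = mex{0} = 1
g(6) = mex{1} = 0
g(7) = mex{1} = 0
g(8) = mex{1} = 0
g(9) = mex{0} = 1
g(10) = mex{0} = 1
g(11) = mex{0} = 1
g(12) = mex{0,1} = 2
g(13) = mex{1} = 0
So g(13) = 0.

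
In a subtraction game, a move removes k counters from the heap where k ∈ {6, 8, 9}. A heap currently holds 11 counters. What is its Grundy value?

1

Build the Grundy sequence with g(k) = mex{g(k−s) : s ∈ {6, 8, 9}, s ≤ k}:
g(0) = mex{} = 0
g(1) = mex{} = 0
g(2) = mex{} = 0
g(3) = mex{} = 0
g(4) = mex{} = 0
g(5) = mex{} = 0
g(6) = mex{0} = 1
g(7) = mex{0} = 1
g(8) = mex{0} = 1
g(9) = mex{0} = 1
g(10) = mex{0} = 1
g(11) = mex{0} = 1
So g(11) = 1.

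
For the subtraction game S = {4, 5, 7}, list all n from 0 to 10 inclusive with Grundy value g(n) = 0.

0, 1, 2, 3

Build the Grundy sequence with g(k) = mex{g(k−s) : s ∈ {4, 5, 7}, s ≤ k}:
k:     0  1  2  3  4  5  6  7  8  9 10
g(k):  0  0  0  0  1  1  1  1  2  2  2
The P-positions (g = 0) in 0..10 are 0, 1, 2, 3.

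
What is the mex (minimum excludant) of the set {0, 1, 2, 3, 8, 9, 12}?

The values 0, 1, 2, 3 are all present; 4 is the first non-negative integer missing from the set.

4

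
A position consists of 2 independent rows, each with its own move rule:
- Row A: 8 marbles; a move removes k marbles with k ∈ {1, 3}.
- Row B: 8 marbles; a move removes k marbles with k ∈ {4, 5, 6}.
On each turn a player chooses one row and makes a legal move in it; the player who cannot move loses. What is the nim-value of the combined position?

For row A, compute g(0), g(1), … with moves {1, 3}:
g(0) = mex{} = 0
g(1) = mex{0} = 1
g(2) = mex{1} = 0
g(3) = mex{0} = 1
g(4) = mex{1} = 0
g(5) = mex{0} = 1
g(6) = mex{1} = 0
g(7) = mex{0} = 1
g(8) = mex{1} = 0
So g(8) = 0.
Build the Grundy sequence for row B with g(k) = mex{g(k−s) : s ∈ {4, 5, 6}, s ≤ k}:
g(0) = mex{} = 0
g(1) = mex{} = 0
g(2) = mex{} = 0
g(3) = mex{} = 0
g(4) = mex{0} = 1
g(5) = mex{0} = 1
g(6) = mex{0} = 1
g(7) = mex{0} = 1
g(8) = mex{0,1} = 2
So g(8) = 2.
By the Sprague-Grundy theorem, the Grundy value of a sum of independent games is the XOR of the component values.
Combined value = 0 ⊕ 2 = 2.

2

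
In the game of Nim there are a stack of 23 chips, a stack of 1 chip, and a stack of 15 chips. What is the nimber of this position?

Write each in binary and XOR column by column:
  10111  (23)
  00001  (1)
  01111  (15)
  -----
  11001  (25)

25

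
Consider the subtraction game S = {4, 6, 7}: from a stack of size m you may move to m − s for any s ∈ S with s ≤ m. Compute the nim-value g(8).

Compute g(0), g(1), … for moves {4, 6, 7}:
g(0) = mex{} = 0
g(1) = mex{} = 0
g(2) = mex{} = 0
g(3) = mex{} = 0
g(4) = mex{0} = 1
g(5) = mex{0} = 1
g(6) = mex{0} = 1
g(7) = mex{0} = 1
g(8) = mex{0,1} = 2
So g(8) = 2.

2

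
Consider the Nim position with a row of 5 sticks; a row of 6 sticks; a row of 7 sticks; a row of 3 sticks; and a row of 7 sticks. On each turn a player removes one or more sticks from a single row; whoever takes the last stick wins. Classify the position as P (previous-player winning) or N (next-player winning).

P-position

Nim-sum: 5 ⊕ 6 ⊕ 7 ⊕ 3 ⊕ 7 = 0.
The nim-sum is 0, so this is a P-position: the player to move is in a losing position under optimal play.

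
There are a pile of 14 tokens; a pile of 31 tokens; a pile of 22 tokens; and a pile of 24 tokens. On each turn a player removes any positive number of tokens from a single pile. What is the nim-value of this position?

31

Compute the nim-sum pairwise:
14 XOR 31 = 17
17 XOR 22 = 7
7 XOR 24 = 31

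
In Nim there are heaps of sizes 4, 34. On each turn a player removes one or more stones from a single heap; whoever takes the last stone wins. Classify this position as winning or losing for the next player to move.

Nim-sum: 4 XOR 34 = 38.
The nim-sum is 38 ≠ 0, so this is an N-position: the player to move can win.

Winning position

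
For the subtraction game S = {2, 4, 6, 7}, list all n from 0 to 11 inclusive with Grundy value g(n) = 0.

0, 1, 9, 10

Build the Grundy sequence with g(k) = mex{g(k−s) : s ∈ {2, 4, 6, 7}, s ≤ k}:
g(0) = mex{} = 0
g(1) = mex{} = 0
g(2) = mex{0} = 1
g(3) = mex{0} = 1
g(4) = mex{0,1} = 2
g(5) = mex{0,1} = 2
g(6) = mex{0,1,2} = 3
g(7) = mex{0,1,2} = 3
g(8) = mex{0,1,2,3} = 4
g(9) = mex{1,2,3} = 0
g(10) = mex{1,2,3,4} = 0
g(11) = mex{0,2,3} = 1
The P-positions (g = 0) in 0..11 are 0, 1, 9, 10.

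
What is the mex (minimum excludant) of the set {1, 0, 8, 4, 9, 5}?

2

The values 0, 1 are all present; 2 is the first non-negative integer missing from the set.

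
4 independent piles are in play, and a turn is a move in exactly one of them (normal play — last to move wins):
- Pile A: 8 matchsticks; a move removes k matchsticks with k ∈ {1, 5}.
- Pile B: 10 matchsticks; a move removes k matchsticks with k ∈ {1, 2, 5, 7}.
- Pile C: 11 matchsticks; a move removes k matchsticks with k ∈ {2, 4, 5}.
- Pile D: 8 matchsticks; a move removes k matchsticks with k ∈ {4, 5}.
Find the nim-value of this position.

1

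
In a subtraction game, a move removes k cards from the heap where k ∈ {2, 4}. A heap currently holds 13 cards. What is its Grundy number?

0

Compute g(0), g(1), … for moves {2, 4}:
g(0) = mex{} = 0
g(1) = mex{} = 0
g(2) = mex{0} = 1
g(3) = mex{0} = 1
g(4) = mex{0,1} = 2
g(5) = mex{0,1} = 2
g(6) = mex{1,2} = 0
g(7) = mex{1,2} = 0
g(8) = mex{0,2} = 1
g(9) = mex{0,2} = 1
g(10) = mex{0,1} = 2
g(11) = mex{0,1} = 2
g(12) = mex{1,2} = 0
g(13) = mex{1,2} = 0
So g(13) = 0.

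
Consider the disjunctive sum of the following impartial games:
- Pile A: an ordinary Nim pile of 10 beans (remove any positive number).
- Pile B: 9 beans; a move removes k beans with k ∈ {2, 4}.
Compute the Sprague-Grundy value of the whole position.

11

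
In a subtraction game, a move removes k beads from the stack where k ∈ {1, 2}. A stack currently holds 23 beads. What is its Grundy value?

2

Compute g(0), g(1), … for moves {1, 2}:
k:     0  1  2  3  4  5  6  7  8  9 10 11 12 13 14 15 16 17 18 19 20 21 22 23
g(k):  0  1  2  0  1  2  0  1  2  0  1  2  0  1  2  0  1  2  0  1  2  0  1  2
So g(23) = 2.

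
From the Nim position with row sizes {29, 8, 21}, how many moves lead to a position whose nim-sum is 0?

In binary:
  11101  (29)
  01000  (8)
  10101  (21)
  -----
  00000  (0)
The nim-sum is already 0, so every move leaves a nonzero nim-sum — there are no winning moves.

0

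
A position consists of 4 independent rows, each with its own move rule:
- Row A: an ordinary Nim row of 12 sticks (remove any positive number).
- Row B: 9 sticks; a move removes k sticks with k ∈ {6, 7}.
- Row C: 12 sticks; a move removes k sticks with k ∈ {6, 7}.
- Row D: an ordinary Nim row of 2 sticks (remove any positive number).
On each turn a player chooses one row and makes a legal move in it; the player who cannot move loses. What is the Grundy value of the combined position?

13

Row A is a plain Nim row of size 12, so its Grundy value is 12.
Build the Grundy sequence for row B with g(k) = mex{g(k−s) : s ∈ {6, 7}, s ≤ k}:
g(0) = mex{} = 0
g(1) = mex{} = 0
g(2) = mex{} = 0
g(3) = mex{} = 0
g(4) = mex{} = 0
g(5) = mex{} = 0
g(6) = mex{0} = 1
g(7) = mex{0} = 1
g(8) = mex{0} = 1
g(9) = mex{0} = 1
So g(9) = 1.
For row C, compute g(0), g(1), … with moves {6, 7}:
k:     0  1  2  3  4  5  6  7  8  9 10 11 12
g(k):  0  0  0  0  0  0  1  1  1  1  1  1  2
So g(12) = 2.
Row D is a plain Nim row of size 2, so its Grundy value is 2.
The value of a disjunctive sum is the nim-sum of the parts.
Combined value = 12 XOR 1 XOR 2 XOR 2 = 13.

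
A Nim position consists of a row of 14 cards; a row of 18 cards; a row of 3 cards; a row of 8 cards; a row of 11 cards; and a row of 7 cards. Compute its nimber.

27

Nim-sum: 14 ^ 18 ^ 3 ^ 8 ^ 11 ^ 7 = 27.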